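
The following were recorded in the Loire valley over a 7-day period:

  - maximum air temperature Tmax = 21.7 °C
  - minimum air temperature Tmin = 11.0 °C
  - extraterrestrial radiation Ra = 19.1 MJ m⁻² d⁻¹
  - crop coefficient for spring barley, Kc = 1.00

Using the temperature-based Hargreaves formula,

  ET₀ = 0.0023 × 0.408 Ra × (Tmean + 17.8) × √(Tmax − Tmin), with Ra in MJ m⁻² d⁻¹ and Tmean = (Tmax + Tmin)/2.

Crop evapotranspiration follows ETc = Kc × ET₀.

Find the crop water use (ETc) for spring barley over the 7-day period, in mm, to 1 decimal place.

14.0 mm

Tmean = (21.7 + 11.0)/2 = 16.35 °C
0.408 Ra = 0.408 × 19.1 = 7.7928 mm/d equivalent
ET₀ = 0.0023 × 7.7928 × (16.35 + 17.8) × √10.7 = 0.0023 × 7.7928 × 34.15 × 3.2711 = 2.0022 mm/d
ETc = Kc × ET₀ = 1.00 × 2.0022 = 2.0022 mm/d
Over 7 days: 2.0022 × 7 = 14.015 mm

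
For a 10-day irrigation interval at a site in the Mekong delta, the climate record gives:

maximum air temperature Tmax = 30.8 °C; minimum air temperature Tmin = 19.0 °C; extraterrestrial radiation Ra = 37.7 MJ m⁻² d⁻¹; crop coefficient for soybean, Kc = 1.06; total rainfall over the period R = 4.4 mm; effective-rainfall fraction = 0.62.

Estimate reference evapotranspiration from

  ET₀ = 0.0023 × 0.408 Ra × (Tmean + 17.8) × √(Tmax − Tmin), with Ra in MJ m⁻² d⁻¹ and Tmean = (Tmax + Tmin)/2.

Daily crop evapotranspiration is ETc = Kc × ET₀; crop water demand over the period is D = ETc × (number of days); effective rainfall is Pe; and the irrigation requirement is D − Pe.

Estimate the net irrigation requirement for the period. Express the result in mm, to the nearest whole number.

Tmean = (30.8 + 19.0)/2 = 24.90 °C
0.408 Ra = 0.408 × 37.7 = 15.3816 mm/d equivalent
ET₀ = 0.0023 × 15.3816 × (24.90 + 17.8) × √11.8 = 0.0023 × 15.3816 × 42.70 × 3.4351 = 5.1892 mm/d
ETc = Kc × ET₀ = 1.06 × 5.1892 = 5.5006 mm/d
Crop demand D = ETc × 10 d = 5.5006 × 10 = 55.006 mm
Pe = 0.62 × 4.4 = 2.728 mm
D − Pe = 55.006 − 2.728 = 52.278 mm

52 mm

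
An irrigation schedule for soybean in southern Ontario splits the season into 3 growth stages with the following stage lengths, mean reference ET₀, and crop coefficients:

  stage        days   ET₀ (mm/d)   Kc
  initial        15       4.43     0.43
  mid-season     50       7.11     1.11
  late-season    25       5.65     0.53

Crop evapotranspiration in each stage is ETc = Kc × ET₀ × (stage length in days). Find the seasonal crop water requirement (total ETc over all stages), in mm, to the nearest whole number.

498 mm

initial: 0.43 × 4.43 × 15 = 28.57 mm
mid-season: 1.11 × 7.11 × 50 = 394.61 mm
late-season: 0.53 × 5.65 × 25 = 74.86 mm
Seasonal total = 498.04 mm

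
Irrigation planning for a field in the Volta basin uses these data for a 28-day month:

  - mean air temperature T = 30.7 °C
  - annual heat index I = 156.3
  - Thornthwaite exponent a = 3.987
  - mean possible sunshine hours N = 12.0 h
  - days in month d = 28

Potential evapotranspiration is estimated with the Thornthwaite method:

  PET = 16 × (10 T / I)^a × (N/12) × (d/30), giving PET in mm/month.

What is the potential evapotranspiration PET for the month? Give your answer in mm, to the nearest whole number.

220 mm

10T/I = 10 × 30.7 / 156.3 = 1.9642
(10T/I)^a = 1.9642^3.987 = 14.7547
Uncorrected PET = 16 × 14.7547 = 236.075 mm
Correction = (N/12)(d/30) = (12.0/12)(28/30) = 0.9333
PET = 236.075 × 0.9333 = 220.329 mm/month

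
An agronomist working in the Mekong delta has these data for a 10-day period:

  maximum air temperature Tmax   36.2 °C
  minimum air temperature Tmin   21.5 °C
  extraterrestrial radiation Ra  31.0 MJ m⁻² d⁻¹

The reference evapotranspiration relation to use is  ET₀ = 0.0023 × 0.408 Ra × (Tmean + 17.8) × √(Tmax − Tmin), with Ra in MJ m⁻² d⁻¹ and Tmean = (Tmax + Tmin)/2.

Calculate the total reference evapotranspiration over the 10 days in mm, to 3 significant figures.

52.0 mm

Tmean = (36.2 + 21.5)/2 = 28.85 °C
0.408 Ra = 0.408 × 31.0 = 12.6480 mm/d equivalent
ET₀ = 0.0023 × 12.6480 × (28.85 + 17.8) × √14.7 = 0.0023 × 12.6480 × 46.65 × 3.8341 = 5.2031 mm/d
Over 10 days: 5.2031 × 10 = 52.031 mm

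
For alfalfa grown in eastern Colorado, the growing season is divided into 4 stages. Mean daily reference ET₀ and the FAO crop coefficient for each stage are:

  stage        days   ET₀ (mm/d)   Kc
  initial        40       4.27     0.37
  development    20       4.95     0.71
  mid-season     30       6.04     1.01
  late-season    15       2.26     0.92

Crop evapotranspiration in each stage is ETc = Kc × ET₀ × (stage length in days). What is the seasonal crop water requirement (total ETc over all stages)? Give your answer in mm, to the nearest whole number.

initial: 0.37 × 4.27 × 40 = 63.20 mm
development: 0.71 × 4.95 × 20 = 70.29 mm
mid-season: 1.01 × 6.04 × 30 = 183.01 mm
late-season: 0.92 × 2.26 × 15 = 31.19 mm
Seasonal total = 347.69 mm

348 mm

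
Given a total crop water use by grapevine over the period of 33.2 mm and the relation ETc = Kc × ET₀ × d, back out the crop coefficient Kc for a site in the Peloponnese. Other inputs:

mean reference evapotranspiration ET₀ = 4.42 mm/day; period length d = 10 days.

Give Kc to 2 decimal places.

0.75

ETc = Kc × ET₀ × d  ⇒  Kc = ETc / (ET₀ × d)
Kc = 33.2 / (4.42 × 10) = 33.2 / 44.20 = 0.7511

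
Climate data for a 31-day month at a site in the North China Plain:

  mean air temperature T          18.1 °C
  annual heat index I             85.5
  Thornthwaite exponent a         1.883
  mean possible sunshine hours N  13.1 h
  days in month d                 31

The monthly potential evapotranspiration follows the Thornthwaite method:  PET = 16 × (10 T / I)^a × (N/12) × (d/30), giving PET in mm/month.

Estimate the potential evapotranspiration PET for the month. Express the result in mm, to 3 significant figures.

74.1 mm

10T/I = 10 × 18.1 / 85.5 = 2.1170
(10T/I)^a = 2.1170^1.883 = 4.1052
Uncorrected PET = 16 × 4.1052 = 65.683 mm
Correction = (N/12)(d/30) = (13.1/12)(31/30) = 1.1281
PET = 65.683 × 1.1281 = 74.097 mm/month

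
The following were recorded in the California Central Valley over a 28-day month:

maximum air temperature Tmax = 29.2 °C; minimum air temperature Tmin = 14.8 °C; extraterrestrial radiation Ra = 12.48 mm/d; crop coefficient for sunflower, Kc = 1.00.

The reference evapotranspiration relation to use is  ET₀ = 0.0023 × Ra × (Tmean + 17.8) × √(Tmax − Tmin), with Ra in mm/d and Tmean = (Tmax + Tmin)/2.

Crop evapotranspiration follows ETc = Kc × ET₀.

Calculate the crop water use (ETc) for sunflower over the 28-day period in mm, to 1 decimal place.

121.4 mm

Tmean = (29.2 + 14.8)/2 = 22.00 °C
ET₀ = 0.0023 × 12.48 × (22.00 + 17.8) × √14.4 = 0.0023 × 12.48 × 39.80 × 3.7947 = 4.3351 mm/d
ETc = Kc × ET₀ = 1.00 × 4.3351 = 4.3351 mm/d
Over 28 days: 4.3351 × 28 = 121.383 mm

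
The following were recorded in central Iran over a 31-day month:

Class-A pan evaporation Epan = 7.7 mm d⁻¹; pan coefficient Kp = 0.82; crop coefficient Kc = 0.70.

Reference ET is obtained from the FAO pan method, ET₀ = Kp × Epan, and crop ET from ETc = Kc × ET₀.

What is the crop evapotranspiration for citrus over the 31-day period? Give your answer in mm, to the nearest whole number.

ET₀ = 0.82 × 7.7 = 6.3140 mm/d
ETc = Kc × ET₀ = 0.70 × 6.3140 = 4.4198 mm/d
Over 31 days: 4.4198 × 31 = 137.014 mm

137 mm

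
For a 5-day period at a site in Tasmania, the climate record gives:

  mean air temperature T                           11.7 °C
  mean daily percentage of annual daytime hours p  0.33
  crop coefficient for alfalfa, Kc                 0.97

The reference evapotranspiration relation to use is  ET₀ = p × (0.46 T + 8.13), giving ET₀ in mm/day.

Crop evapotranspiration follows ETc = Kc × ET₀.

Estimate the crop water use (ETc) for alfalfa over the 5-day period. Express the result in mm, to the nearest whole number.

22 mm

ET₀ = 0.33 × (0.46 × 11.7 + 8.13) = 0.33 × 13.512 = 4.4590 mm/d
ETc = Kc × ET₀ = 0.97 × 4.4590 = 4.3252 mm/d
Over 5 days: 4.3252 × 5 = 21.626 mm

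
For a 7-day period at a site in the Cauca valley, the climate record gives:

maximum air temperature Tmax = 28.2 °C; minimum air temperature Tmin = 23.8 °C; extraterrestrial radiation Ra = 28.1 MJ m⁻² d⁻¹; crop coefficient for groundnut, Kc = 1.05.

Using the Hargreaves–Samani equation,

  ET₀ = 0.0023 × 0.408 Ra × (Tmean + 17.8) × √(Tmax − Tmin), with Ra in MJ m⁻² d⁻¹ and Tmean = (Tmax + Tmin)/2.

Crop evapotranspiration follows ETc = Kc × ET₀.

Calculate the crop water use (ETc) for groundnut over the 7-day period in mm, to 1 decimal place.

Tmean = (28.2 + 23.8)/2 = 26.00 °C
0.408 Ra = 0.408 × 28.1 = 11.4648 mm/d equivalent
ET₀ = 0.0023 × 11.4648 × (26.00 + 17.8) × √4.4 = 0.0023 × 11.4648 × 43.80 × 2.0976 = 2.4227 mm/d
ETc = Kc × ET₀ = 1.05 × 2.4227 = 2.5438 mm/d
Over 7 days: 2.5438 × 7 = 17.807 mm

17.8 mm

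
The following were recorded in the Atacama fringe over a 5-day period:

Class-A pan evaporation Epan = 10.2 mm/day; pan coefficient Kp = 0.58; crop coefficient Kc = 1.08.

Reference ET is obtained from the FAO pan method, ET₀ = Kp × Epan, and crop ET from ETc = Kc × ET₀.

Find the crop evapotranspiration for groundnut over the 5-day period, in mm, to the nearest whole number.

ET₀ = 0.58 × 10.2 = 5.9160 mm/d
ETc = Kc × ET₀ = 1.08 × 5.9160 = 6.3893 mm/d
Over 5 days: 6.3893 × 5 = 31.947 mm

32 mm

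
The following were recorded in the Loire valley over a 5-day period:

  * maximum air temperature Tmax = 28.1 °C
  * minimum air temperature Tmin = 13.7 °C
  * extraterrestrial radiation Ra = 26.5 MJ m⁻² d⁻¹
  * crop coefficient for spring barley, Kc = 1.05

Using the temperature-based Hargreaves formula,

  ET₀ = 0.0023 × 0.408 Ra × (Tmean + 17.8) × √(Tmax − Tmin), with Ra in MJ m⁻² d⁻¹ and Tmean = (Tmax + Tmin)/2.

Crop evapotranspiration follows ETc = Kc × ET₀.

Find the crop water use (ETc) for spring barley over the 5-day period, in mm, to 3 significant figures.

19.2 mm

Tmean = (28.1 + 13.7)/2 = 20.90 °C
0.408 Ra = 0.408 × 26.5 = 10.8120 mm/d equivalent
ET₀ = 0.0023 × 10.8120 × (20.90 + 17.8) × √14.4 = 0.0023 × 10.8120 × 38.70 × 3.7947 = 3.6519 mm/d
ETc = Kc × ET₀ = 1.05 × 3.6519 = 3.8345 mm/d
Over 5 days: 3.8345 × 5 = 19.173 mm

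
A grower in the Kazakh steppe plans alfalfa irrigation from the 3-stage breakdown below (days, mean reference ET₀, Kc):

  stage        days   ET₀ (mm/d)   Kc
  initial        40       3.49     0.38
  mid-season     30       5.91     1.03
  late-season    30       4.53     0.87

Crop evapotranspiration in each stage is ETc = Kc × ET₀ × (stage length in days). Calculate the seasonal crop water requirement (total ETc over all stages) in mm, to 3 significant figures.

354 mm

initial: 0.38 × 3.49 × 40 = 53.05 mm
mid-season: 1.03 × 5.91 × 30 = 182.62 mm
late-season: 0.87 × 4.53 × 30 = 118.23 mm
Seasonal total = 353.90 mm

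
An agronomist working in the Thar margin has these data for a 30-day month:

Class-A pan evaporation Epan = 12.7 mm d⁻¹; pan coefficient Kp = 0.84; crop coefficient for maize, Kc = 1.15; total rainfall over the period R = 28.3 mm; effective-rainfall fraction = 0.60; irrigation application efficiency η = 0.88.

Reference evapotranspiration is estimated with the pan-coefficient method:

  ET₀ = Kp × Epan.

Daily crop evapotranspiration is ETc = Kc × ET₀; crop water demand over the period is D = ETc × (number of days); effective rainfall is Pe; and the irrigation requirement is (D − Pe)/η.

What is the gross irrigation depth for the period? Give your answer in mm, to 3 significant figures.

ET₀ = 0.84 × 12.7 = 10.6680 mm/d
ETc = Kc × ET₀ = 1.15 × 10.6680 = 12.2682 mm/d
Crop demand D = ETc × 30 d = 12.2682 × 30 = 368.046 mm
Pe = 0.60 × 28.3 = 16.980 mm
D − Pe = 368.046 − 16.980 = 351.066 mm
Gross irrigation = 351.066 / 0.88 = 398.939 mm

399 mm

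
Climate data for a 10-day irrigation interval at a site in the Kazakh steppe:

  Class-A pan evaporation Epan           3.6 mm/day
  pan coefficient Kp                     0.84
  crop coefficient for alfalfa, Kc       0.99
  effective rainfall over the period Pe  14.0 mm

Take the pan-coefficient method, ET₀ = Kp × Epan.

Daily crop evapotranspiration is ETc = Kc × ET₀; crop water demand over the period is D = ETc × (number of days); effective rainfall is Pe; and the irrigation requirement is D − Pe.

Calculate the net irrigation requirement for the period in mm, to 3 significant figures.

ET₀ = 0.84 × 3.6 = 3.0240 mm/d
ETc = Kc × ET₀ = 0.99 × 3.0240 = 2.9938 mm/d
Crop demand D = ETc × 10 d = 2.9938 × 10 = 29.938 mm
D − Pe = 29.938 − 14.0 = 15.938 mm

15.9 mm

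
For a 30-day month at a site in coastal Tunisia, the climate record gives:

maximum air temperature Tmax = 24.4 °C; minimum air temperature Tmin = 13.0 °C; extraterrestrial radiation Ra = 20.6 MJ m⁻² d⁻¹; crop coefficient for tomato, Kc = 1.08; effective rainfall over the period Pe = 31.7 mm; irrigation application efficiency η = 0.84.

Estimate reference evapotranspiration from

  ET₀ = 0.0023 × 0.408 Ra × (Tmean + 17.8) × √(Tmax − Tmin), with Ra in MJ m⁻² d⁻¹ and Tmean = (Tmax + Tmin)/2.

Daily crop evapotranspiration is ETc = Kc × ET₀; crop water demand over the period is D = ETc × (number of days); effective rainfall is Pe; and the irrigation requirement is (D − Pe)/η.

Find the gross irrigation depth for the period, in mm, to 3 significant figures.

Tmean = (24.4 + 13.0)/2 = 18.70 °C
0.408 Ra = 0.408 × 20.6 = 8.4048 mm/d equivalent
ET₀ = 0.0023 × 8.4048 × (18.70 + 17.8) × √11.4 = 0.0023 × 8.4048 × 36.50 × 3.3764 = 2.3823 mm/d
ETc = Kc × ET₀ = 1.08 × 2.3823 = 2.5729 mm/d
Crop demand D = ETc × 30 d = 2.5729 × 30 = 77.187 mm
D − Pe = 77.187 − 31.7 = 45.487 mm
Gross irrigation = 45.487 / 0.84 = 54.151 mm

54.2 mm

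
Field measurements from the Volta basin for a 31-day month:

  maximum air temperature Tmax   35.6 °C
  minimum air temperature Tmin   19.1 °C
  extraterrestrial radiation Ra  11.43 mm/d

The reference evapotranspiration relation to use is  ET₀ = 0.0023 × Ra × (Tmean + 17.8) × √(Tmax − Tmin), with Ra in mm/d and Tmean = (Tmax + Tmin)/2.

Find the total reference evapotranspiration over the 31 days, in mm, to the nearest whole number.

Tmean = (35.6 + 19.1)/2 = 27.35 °C
ET₀ = 0.0023 × 11.43 × (27.35 + 17.8) × √16.5 = 0.0023 × 11.43 × 45.15 × 4.0620 = 4.8214 mm/d
Over 31 days: 4.8214 × 31 = 149.463 mm

149 mm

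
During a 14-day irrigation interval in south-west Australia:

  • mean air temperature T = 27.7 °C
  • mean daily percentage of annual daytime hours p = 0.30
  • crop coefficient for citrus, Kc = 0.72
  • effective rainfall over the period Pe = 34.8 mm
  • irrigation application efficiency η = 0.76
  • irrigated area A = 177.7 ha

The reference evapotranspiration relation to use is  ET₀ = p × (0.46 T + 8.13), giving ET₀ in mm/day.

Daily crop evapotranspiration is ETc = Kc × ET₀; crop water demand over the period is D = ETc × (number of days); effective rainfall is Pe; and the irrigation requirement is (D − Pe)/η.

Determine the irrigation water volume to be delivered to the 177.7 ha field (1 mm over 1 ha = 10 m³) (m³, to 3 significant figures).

ET₀ = 0.30 × (0.46 × 27.7 + 8.13) = 0.30 × 20.872 = 6.2616 mm/d
ETc = Kc × ET₀ = 0.72 × 6.2616 = 4.5084 mm/d
Crop demand D = ETc × 14 d = 4.5084 × 14 = 63.118 mm
D − Pe = 63.118 − 34.8 = 28.318 mm
Gross irrigation = 28.318 / 0.76 = 37.261 mm
Volume = 37.261 mm × 177.7 ha × 10 = 66212.8 m³

66200 m³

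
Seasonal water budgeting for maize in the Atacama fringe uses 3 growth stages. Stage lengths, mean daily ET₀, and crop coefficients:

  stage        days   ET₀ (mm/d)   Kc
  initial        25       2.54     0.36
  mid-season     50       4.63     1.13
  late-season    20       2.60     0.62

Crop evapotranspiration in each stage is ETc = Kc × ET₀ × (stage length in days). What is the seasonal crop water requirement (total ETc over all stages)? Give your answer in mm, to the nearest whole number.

initial: 0.36 × 2.54 × 25 = 22.86 mm
mid-season: 1.13 × 4.63 × 50 = 261.60 mm
late-season: 0.62 × 2.60 × 20 = 32.24 mm
Seasonal total = 316.70 mm

317 mm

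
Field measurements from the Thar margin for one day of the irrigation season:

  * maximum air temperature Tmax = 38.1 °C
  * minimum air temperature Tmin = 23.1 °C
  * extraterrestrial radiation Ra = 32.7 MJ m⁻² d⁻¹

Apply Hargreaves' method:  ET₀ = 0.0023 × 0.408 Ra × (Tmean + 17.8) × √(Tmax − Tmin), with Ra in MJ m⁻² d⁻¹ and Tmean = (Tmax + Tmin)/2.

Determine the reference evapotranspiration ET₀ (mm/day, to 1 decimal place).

5.8 mm/day

Tmean = (38.1 + 23.1)/2 = 30.60 °C
0.408 Ra = 0.408 × 32.7 = 13.3416 mm/d equivalent
ET₀ = 0.0023 × 13.3416 × (30.60 + 17.8) × √15.0 = 0.0023 × 13.3416 × 48.40 × 3.8730 = 5.7521 mm/d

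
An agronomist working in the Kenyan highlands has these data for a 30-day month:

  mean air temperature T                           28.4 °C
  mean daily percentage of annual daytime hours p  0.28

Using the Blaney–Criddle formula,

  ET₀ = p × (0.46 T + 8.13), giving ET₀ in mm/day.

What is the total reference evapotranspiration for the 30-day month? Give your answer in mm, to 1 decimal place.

ET₀ = 0.28 × (0.46 × 28.4 + 8.13) = 0.28 × 21.194 = 5.9343 mm/d
Monthly total = 5.9343 × 30 = 178.029 mm

178.0 mm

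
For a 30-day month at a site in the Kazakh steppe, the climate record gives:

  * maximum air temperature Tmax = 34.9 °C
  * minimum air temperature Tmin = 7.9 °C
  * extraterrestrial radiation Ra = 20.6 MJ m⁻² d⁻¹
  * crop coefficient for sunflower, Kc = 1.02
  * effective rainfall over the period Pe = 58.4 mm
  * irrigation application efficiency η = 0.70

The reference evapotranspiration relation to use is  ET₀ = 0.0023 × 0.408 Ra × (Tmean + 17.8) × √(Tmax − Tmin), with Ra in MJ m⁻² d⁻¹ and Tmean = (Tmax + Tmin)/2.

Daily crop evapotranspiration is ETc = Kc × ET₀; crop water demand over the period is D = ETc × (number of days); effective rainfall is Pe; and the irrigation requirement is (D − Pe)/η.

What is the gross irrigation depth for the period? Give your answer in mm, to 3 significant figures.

88.7 mm

Tmean = (34.9 + 7.9)/2 = 21.40 °C
0.408 Ra = 0.408 × 20.6 = 8.4048 mm/d equivalent
ET₀ = 0.0023 × 8.4048 × (21.40 + 17.8) × √27.0 = 0.0023 × 8.4048 × 39.20 × 5.1962 = 3.9376 mm/d
ETc = Kc × ET₀ = 1.02 × 3.9376 = 4.0164 mm/d
Crop demand D = ETc × 30 d = 4.0164 × 30 = 120.492 mm
D − Pe = 120.492 − 58.4 = 62.092 mm
Gross irrigation = 62.092 / 0.70 = 88.703 mm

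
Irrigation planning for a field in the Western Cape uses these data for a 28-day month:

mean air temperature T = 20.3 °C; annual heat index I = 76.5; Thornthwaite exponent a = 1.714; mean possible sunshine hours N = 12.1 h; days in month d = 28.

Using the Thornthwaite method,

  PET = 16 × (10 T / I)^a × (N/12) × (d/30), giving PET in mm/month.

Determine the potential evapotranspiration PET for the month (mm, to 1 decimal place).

80.2 mm

10T/I = 10 × 20.3 / 76.5 = 2.6536
(10T/I)^a = 2.6536^1.714 = 5.3266
Uncorrected PET = 16 × 5.3266 = 85.226 mm
Correction = (N/12)(d/30) = (12.1/12)(28/30) = 0.9411
PET = 85.226 × 0.9411 = 80.206 mm/month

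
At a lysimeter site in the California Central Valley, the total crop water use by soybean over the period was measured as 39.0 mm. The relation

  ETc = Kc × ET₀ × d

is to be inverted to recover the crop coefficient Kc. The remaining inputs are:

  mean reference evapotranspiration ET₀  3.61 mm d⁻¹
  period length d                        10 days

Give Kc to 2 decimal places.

ETc = Kc × ET₀ × d  ⇒  Kc = ETc / (ET₀ × d)
Kc = 39.0 / (3.61 × 10) = 39.0 / 36.10 = 1.0803

1.08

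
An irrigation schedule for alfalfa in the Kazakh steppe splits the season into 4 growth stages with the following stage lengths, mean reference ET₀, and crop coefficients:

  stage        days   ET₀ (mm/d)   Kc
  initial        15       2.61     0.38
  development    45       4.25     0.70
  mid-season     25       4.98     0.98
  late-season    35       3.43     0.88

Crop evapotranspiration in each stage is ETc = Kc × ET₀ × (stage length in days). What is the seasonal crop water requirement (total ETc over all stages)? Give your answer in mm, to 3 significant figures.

376 mm

initial: 0.38 × 2.61 × 15 = 14.88 mm
development: 0.70 × 4.25 × 45 = 133.88 mm
mid-season: 0.98 × 4.98 × 25 = 122.01 mm
late-season: 0.88 × 3.43 × 35 = 105.64 mm
Seasonal total = 376.41 mm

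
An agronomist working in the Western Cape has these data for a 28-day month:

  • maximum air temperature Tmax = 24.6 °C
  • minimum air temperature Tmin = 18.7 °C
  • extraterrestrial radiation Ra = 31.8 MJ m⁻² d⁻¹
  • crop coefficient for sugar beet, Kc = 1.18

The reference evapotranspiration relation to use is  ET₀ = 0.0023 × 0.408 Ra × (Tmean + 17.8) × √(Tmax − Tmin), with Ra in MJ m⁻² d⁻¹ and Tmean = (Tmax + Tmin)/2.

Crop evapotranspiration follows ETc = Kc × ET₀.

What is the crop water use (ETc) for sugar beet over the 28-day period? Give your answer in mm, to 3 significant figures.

94.5 mm

Tmean = (24.6 + 18.7)/2 = 21.65 °C
0.408 Ra = 0.408 × 31.8 = 12.9744 mm/d equivalent
ET₀ = 0.0023 × 12.9744 × (21.65 + 17.8) × √5.9 = 0.0023 × 12.9744 × 39.45 × 2.4290 = 2.8595 mm/d
ETc = Kc × ET₀ = 1.18 × 2.8595 = 3.3742 mm/d
Over 28 days: 3.3742 × 28 = 94.478 mm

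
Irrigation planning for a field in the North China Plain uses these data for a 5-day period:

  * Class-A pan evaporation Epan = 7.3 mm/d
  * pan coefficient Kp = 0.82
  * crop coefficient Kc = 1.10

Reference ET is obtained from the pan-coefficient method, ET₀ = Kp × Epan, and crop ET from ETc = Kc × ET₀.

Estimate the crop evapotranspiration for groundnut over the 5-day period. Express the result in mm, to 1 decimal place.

32.9 mm

ET₀ = 0.82 × 7.3 = 5.9860 mm/d
ETc = Kc × ET₀ = 1.10 × 5.9860 = 6.5846 mm/d
Over 5 days: 6.5846 × 5 = 32.923 mm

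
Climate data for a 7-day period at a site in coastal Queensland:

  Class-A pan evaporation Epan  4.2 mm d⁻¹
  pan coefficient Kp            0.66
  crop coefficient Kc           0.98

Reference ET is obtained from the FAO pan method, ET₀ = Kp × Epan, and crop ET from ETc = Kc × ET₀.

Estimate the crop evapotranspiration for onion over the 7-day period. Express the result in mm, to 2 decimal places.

19.02 mm

ET₀ = 0.66 × 4.2 = 2.7720 mm/d
ETc = Kc × ET₀ = 0.98 × 2.7720 = 2.7166 mm/d
Over 7 days: 2.7166 × 7 = 19.016 mm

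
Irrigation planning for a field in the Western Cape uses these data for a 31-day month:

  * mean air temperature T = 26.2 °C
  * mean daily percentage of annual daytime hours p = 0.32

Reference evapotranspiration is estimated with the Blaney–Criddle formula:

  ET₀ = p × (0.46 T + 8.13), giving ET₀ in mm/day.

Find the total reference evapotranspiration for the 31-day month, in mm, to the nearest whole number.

ET₀ = 0.32 × (0.46 × 26.2 + 8.13) = 0.32 × 20.182 = 6.4582 mm/d
Monthly total = 6.4582 × 31 = 200.204 mm

200 mm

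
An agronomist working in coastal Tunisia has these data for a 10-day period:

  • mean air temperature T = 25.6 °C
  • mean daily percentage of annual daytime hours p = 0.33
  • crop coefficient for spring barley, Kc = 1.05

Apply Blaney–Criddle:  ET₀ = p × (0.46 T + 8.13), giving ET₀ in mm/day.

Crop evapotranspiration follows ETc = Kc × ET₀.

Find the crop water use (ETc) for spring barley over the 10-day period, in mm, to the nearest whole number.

ET₀ = 0.33 × (0.46 × 25.6 + 8.13) = 0.33 × 19.906 = 6.5690 mm/d
ETc = Kc × ET₀ = 1.05 × 6.5690 = 6.8975 mm/d
Over 10 days: 6.8975 × 10 = 68.975 mm

69 mm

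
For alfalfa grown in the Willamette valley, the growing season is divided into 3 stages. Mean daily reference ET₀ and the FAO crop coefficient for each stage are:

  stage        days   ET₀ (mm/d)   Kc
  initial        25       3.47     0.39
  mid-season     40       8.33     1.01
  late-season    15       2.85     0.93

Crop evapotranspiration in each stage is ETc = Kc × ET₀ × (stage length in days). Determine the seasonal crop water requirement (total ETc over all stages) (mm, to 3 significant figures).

410 mm

initial: 0.39 × 3.47 × 25 = 33.83 mm
mid-season: 1.01 × 8.33 × 40 = 336.53 mm
late-season: 0.93 × 2.85 × 15 = 39.76 mm
Seasonal total = 410.12 mm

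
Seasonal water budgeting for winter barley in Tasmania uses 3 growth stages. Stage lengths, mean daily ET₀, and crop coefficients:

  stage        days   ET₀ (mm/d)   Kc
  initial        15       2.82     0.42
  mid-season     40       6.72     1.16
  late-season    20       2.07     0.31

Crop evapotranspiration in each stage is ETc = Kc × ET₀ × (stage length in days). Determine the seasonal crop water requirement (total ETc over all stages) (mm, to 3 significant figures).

342 mm

initial: 0.42 × 2.82 × 15 = 17.77 mm
mid-season: 1.16 × 6.72 × 40 = 311.81 mm
late-season: 0.31 × 2.07 × 20 = 12.83 mm
Seasonal total = 342.41 mm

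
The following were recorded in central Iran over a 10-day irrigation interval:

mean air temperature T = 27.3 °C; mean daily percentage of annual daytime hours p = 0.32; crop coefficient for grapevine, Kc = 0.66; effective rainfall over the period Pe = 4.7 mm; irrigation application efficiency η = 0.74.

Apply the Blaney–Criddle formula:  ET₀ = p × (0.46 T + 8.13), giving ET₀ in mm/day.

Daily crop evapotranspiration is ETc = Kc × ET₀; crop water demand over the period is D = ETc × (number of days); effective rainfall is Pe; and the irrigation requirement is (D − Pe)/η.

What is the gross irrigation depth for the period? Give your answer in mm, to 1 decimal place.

ET₀ = 0.32 × (0.46 × 27.3 + 8.13) = 0.32 × 20.688 = 6.6202 mm/d
ETc = Kc × ET₀ = 0.66 × 6.6202 = 4.3693 mm/d
Crop demand D = ETc × 10 d = 4.3693 × 10 = 43.693 mm
D − Pe = 43.693 − 4.7 = 38.993 mm
Gross irrigation = 38.993 / 0.74 = 52.693 mm

52.7 mm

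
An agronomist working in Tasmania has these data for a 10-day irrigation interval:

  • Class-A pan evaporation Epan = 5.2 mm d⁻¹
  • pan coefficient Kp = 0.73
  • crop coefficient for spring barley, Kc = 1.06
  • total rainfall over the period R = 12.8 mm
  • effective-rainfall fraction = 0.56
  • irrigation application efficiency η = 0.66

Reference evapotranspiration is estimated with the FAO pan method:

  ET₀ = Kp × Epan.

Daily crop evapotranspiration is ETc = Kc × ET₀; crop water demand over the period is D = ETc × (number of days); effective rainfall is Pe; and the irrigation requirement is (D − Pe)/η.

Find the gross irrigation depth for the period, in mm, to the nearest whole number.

ET₀ = 0.73 × 5.2 = 3.7960 mm/d
ETc = Kc × ET₀ = 1.06 × 3.7960 = 4.0238 mm/d
Crop demand D = ETc × 10 d = 4.0238 × 10 = 40.238 mm
Pe = 0.56 × 12.8 = 7.168 mm
D − Pe = 40.238 − 7.168 = 33.070 mm
Gross irrigation = 33.070 / 0.66 = 50.106 mm

50 mm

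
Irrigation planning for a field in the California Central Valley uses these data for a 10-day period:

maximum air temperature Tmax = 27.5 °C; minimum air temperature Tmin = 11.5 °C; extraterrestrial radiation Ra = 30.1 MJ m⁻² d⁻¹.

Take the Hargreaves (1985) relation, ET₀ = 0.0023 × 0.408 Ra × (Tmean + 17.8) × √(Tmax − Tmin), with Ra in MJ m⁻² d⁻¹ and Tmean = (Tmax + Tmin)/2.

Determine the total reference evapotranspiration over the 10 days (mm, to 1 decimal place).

Tmean = (27.5 + 11.5)/2 = 19.50 °C
0.408 Ra = 0.408 × 30.1 = 12.2808 mm/d equivalent
ET₀ = 0.0023 × 12.2808 × (19.50 + 17.8) × √16.0 = 0.0023 × 12.2808 × 37.30 × 4.0000 = 4.2143 mm/d
Over 10 days: 4.2143 × 10 = 42.143 mm

42.1 mm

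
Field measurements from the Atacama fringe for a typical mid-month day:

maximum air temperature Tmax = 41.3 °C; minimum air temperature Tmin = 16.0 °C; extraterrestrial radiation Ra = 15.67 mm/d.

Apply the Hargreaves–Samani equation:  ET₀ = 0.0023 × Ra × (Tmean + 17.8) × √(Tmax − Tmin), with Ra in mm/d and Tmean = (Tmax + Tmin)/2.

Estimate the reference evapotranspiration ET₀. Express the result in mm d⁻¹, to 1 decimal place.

Tmean = (41.3 + 16.0)/2 = 28.65 °C
ET₀ = 0.0023 × 15.67 × (28.65 + 17.8) × √25.3 = 0.0023 × 15.67 × 46.45 × 5.0299 = 8.4206 mm/d

8.4 mm d⁻¹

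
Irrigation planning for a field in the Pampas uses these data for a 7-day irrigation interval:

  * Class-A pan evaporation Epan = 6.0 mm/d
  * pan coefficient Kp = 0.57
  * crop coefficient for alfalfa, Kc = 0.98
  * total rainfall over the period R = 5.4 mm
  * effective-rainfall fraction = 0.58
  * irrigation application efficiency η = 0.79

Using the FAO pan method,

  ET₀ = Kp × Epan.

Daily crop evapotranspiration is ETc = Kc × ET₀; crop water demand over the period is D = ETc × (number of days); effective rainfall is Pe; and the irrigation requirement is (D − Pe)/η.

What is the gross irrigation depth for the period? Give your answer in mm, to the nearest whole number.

26 mm

ET₀ = 0.57 × 6.0 = 3.4200 mm/d
ETc = Kc × ET₀ = 0.98 × 3.4200 = 3.3516 mm/d
Crop demand D = ETc × 7 d = 3.3516 × 7 = 23.461 mm
Pe = 0.58 × 5.4 = 3.132 mm
D − Pe = 23.461 − 3.132 = 20.329 mm
Gross irrigation = 20.329 / 0.79 = 25.733 mm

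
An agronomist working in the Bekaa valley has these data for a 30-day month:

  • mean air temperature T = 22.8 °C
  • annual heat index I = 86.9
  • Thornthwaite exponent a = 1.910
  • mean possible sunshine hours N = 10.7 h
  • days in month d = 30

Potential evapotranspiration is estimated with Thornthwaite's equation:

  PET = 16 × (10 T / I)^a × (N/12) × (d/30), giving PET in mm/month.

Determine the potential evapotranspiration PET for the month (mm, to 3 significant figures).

10T/I = 10 × 22.8 / 86.9 = 2.6237
(10T/I)^a = 2.6237^1.910 = 6.3114
Uncorrected PET = 16 × 6.3114 = 100.982 mm
Correction = (N/12)(d/30) = (10.7/12)(30/30) = 0.8917
PET = 100.982 × 0.8917 = 90.046 mm/month

90.0 mm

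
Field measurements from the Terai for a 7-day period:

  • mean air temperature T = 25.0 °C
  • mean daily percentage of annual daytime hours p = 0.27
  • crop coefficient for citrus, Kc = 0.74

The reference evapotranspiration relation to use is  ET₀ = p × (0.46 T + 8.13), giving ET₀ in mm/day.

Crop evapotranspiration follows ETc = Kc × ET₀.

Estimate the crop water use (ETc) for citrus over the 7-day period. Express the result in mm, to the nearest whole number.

ET₀ = 0.27 × (0.46 × 25.0 + 8.13) = 0.27 × 19.630 = 5.3001 mm/d
ETc = Kc × ET₀ = 0.74 × 5.3001 = 3.9221 mm/d
Over 7 days: 3.9221 × 7 = 27.455 mm

27 mm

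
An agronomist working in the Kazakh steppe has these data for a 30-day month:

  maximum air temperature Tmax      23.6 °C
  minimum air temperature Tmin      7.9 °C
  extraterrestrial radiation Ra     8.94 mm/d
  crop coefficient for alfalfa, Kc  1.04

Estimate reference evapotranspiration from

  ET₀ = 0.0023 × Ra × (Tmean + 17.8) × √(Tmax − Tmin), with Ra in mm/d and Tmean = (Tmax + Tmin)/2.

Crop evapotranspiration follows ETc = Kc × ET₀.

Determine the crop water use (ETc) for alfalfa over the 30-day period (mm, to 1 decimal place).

Tmean = (23.6 + 7.9)/2 = 15.75 °C
ET₀ = 0.0023 × 8.94 × (15.75 + 17.8) × √15.7 = 0.0023 × 8.94 × 33.55 × 3.9623 = 2.7334 mm/d
ETc = Kc × ET₀ = 1.04 × 2.7334 = 2.8427 mm/d
Over 30 days: 2.8427 × 30 = 85.281 mm

85.3 mm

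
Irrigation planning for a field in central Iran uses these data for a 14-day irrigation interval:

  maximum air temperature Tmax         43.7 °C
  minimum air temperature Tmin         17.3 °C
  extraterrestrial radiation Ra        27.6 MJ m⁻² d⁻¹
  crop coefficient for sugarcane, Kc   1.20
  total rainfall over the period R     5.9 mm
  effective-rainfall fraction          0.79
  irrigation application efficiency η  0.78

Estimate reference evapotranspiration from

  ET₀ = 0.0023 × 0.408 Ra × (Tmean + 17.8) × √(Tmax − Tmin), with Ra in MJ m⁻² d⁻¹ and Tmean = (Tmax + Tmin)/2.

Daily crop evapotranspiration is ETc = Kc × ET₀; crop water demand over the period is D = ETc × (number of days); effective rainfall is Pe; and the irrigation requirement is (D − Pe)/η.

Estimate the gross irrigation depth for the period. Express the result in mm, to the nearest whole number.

Tmean = (43.7 + 17.3)/2 = 30.50 °C
0.408 Ra = 0.408 × 27.6 = 11.2608 mm/d equivalent
ET₀ = 0.0023 × 11.2608 × (30.50 + 17.8) × √26.4 = 0.0023 × 11.2608 × 48.30 × 5.1381 = 6.4276 mm/d
ETc = Kc × ET₀ = 1.20 × 6.4276 = 7.7131 mm/d
Crop demand D = ETc × 14 d = 7.7131 × 14 = 107.983 mm
Pe = 0.79 × 5.9 = 4.661 mm
D − Pe = 107.983 − 4.661 = 103.322 mm
Gross irrigation = 103.322 / 0.78 = 132.464 mm

132 mm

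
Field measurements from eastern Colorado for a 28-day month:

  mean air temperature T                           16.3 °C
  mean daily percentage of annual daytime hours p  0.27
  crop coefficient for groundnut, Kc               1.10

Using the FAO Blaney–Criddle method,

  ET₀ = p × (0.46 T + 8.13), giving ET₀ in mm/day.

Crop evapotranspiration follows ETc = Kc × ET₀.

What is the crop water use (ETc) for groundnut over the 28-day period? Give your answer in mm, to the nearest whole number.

130 mm

ET₀ = 0.27 × (0.46 × 16.3 + 8.13) = 0.27 × 15.628 = 4.2196 mm/d
ETc = Kc × ET₀ = 1.10 × 4.2196 = 4.6416 mm/d
Over 28 days: 4.6416 × 28 = 129.965 mm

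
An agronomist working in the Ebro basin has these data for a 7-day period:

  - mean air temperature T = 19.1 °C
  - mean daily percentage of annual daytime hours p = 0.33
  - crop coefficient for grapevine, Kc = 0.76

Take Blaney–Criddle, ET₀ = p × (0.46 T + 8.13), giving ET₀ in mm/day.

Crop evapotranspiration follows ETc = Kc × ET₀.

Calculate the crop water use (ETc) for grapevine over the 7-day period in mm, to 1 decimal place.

29.7 mm

ET₀ = 0.33 × (0.46 × 19.1 + 8.13) = 0.33 × 16.916 = 5.5823 mm/d
ETc = Kc × ET₀ = 0.76 × 5.5823 = 4.2425 mm/d
Over 7 days: 4.2425 × 7 = 29.698 mm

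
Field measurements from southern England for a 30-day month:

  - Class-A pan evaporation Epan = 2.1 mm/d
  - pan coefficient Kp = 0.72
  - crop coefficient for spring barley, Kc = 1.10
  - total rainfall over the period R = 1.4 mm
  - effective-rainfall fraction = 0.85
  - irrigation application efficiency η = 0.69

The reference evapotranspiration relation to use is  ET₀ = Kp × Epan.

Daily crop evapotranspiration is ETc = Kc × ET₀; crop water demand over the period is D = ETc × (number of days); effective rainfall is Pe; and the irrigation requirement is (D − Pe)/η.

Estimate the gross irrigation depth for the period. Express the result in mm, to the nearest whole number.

ET₀ = 0.72 × 2.1 = 1.5120 mm/d
ETc = Kc × ET₀ = 1.10 × 1.5120 = 1.6632 mm/d
Crop demand D = ETc × 30 d = 1.6632 × 30 = 49.896 mm
Pe = 0.85 × 1.4 = 1.190 mm
D − Pe = 49.896 − 1.190 = 48.706 mm
Gross irrigation = 48.706 / 0.69 = 70.588 mm

71 mm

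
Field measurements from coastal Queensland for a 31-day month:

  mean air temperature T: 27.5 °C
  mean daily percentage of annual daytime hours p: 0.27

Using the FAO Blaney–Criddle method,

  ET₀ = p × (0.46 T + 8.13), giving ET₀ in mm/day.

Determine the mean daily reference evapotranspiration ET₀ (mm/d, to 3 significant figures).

ET₀ = 0.27 × (0.46 × 27.5 + 8.13) = 0.27 × 20.780 = 5.6106 mm/d

5.61 mm/d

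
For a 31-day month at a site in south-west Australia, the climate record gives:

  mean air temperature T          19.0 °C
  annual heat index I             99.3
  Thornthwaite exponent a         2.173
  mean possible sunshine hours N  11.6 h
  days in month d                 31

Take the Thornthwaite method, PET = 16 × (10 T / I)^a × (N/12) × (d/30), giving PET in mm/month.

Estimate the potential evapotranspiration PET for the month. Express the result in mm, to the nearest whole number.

65 mm

10T/I = 10 × 19.0 / 99.3 = 1.9134
(10T/I)^a = 1.9134^2.173 = 4.0960
Uncorrected PET = 16 × 4.0960 = 65.536 mm
Correction = (N/12)(d/30) = (11.6/12)(31/30) = 0.9989
PET = 65.536 × 0.9989 = 65.464 mm/month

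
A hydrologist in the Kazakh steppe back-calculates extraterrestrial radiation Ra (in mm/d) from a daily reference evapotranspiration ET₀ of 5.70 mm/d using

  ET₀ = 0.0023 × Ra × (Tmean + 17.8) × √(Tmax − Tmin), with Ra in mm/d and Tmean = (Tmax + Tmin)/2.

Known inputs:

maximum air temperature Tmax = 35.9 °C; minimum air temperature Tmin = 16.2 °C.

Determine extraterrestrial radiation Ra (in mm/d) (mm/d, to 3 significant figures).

12.7 mm/d

Tmean = 26.05 °C; √ΔT = 4.4385
Ra = ET₀ / [0.0023 × (Tmean+17.8) × √ΔT] = 5.70 / (0.0023 × 43.85 × 4.4385) = 12.733 mm/d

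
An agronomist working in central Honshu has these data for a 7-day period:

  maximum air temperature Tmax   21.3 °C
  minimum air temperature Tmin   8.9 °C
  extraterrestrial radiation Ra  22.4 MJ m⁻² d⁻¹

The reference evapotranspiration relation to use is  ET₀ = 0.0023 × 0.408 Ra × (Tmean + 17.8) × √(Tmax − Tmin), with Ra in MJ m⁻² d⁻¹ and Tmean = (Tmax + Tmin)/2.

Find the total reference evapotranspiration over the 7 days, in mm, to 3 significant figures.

17.0 mm

Tmean = (21.3 + 8.9)/2 = 15.10 °C
0.408 Ra = 0.408 × 22.4 = 9.1392 mm/d equivalent
ET₀ = 0.0023 × 9.1392 × (15.10 + 17.8) × √12.4 = 0.0023 × 9.1392 × 32.90 × 3.5214 = 2.4353 mm/d
Over 7 days: 2.4353 × 7 = 17.047 mm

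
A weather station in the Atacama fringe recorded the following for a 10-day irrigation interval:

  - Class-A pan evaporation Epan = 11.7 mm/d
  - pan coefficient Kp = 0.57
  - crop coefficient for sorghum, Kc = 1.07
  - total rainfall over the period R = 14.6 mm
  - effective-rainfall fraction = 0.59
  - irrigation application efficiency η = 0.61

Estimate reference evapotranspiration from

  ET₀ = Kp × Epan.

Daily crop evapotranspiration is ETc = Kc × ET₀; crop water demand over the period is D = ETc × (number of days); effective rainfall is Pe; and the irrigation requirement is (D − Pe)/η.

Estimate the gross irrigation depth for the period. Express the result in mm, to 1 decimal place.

ET₀ = 0.57 × 11.7 = 6.6690 mm/d
ETc = Kc × ET₀ = 1.07 × 6.6690 = 7.1358 mm/d
Crop demand D = ETc × 10 d = 7.1358 × 10 = 71.358 mm
Pe = 0.59 × 14.6 = 8.614 mm
D − Pe = 71.358 − 8.614 = 62.744 mm
Gross irrigation = 62.744 / 0.61 = 102.859 mm

102.9 mm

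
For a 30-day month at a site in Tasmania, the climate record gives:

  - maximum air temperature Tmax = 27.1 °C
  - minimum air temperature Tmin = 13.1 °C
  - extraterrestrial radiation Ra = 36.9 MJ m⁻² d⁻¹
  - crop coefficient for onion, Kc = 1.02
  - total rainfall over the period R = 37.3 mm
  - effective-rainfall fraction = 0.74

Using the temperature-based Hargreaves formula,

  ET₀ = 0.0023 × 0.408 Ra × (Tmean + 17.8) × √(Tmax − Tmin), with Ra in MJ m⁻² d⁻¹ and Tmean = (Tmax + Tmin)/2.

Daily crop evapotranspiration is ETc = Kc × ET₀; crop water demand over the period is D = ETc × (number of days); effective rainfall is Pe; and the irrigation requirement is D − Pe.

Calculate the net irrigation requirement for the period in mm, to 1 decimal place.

Tmean = (27.1 + 13.1)/2 = 20.10 °C
0.408 Ra = 0.408 × 36.9 = 15.0552 mm/d equivalent
ET₀ = 0.0023 × 15.0552 × (20.10 + 17.8) × √14.0 = 0.0023 × 15.0552 × 37.90 × 3.7417 = 4.9105 mm/d
ETc = Kc × ET₀ = 1.02 × 4.9105 = 5.0087 mm/d
Crop demand D = ETc × 30 d = 5.0087 × 30 = 150.261 mm
Pe = 0.74 × 37.3 = 27.602 mm
D − Pe = 150.261 − 27.602 = 122.659 mm

122.7 mm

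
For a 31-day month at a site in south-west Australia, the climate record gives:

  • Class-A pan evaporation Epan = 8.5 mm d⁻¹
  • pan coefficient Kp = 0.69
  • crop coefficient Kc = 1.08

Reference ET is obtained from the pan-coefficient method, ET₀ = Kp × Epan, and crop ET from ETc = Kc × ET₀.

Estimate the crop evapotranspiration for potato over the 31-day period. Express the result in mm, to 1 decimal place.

196.4 mm

ET₀ = 0.69 × 8.5 = 5.8650 mm/d
ETc = Kc × ET₀ = 1.08 × 5.8650 = 6.3342 mm/d
Over 31 days: 6.3342 × 31 = 196.360 mm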